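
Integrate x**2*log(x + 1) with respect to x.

x**3*log(x + 1)/3 - x**3/9 + x**2/6 - x/3 + log(x + 1)/3 + C

Use integration by parts with u = log(x + 1), dv = x**2 dx.
Then du = 1/(x + 1) dx and v = x**3/3.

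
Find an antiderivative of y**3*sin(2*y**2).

Let u = y², du = 2y dy; rewrite as (1/2)∫ u^1·sin(2u) du.
Now integrate by parts 1 time.

-y**2*cos(2*y**2)/4 + sin(2*y**2)/8 + C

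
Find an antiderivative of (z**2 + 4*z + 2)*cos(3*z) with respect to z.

Use integration by parts with u = z**2 + 4*z + 2, dv = cos(3*z) dz, so v = sin(3*z)/3.
Apply parts 2 times (tabular method): alternate signs, differentiate u down to 0, integrate dv up.

z**2*sin(3*z)/3 + 4*z*sin(3*z)/3 + 2*z*cos(3*z)/9 + 16*sin(3*z)/27 + 4*cos(3*z)/9 + C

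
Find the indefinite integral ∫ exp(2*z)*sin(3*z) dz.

Let I denote the integral. Integrate by parts with u = sin(3*z), dv = exp(2*z) dz, so v = exp(2*z)/2: I = exp(2*z)*sin(3*z)/2 − (3/2)·∫ exp(2*z)*cos(3*z) dz.
Apply parts again with u = cos(3*z), dv = exp(2*z) dz: ∫ exp(2*z)*cos(3*z) dz = exp(2*z)*cos(3*z)/2 + (3/2)·I. Substituting back brings back I: I = exp(2*z)*sin(3*z)/2 - 3*exp(2*z)*cos(3*z)/4 − (9/4)·I.
Solving for I: (1 + 9/4)·I equals the remaining terms, so I = (4/13)·(exp(2*z)*sin(3*z)/2 - 3*exp(2*z)*cos(3*z)/4).

2*exp(2*z)*sin(3*z)/13 - 3*exp(2*z)*cos(3*z)/13 + C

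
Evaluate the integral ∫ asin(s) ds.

s*asin(s) + sqrt(-s**2 + 1) + C

Use integration by parts with u = arcsin(s), dv = ds.
Then du = 1/sqrt(-s**2 + 1) ds.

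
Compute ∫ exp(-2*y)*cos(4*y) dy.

Let I denote the integral. Integrate by parts with u = cos(4*y), dv = exp(-2*y) dy, so v = -exp(-2*y)/2: I = -exp(-2*y)*cos(4*y)/2 − 2·∫ exp(-2*y)*sin(4*y) dy.
Apply parts again with u = sin(4*y), dv = exp(-2*y) dy: ∫ exp(-2*y)*sin(4*y) dy = -exp(-2*y)*sin(4*y)/2 + 2·I. Substituting back brings back I: I = exp(-2*y)*sin(4*y) - exp(-2*y)*cos(4*y)/2 − 4·I.
Solving for I: (1 + 4)·I equals the remaining terms, so I = (1/5)·(exp(-2*y)*sin(4*y) - exp(-2*y)*cos(4*y)/2).

exp(-2*y)*sin(4*y)/5 - exp(-2*y)*cos(4*y)/10 + C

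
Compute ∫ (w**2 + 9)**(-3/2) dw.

Substitute w = 3·tan(θ), so dw = 3·sec(θ)^2 dθ and the radical becomes sqrt(w**2 + 9) = 3·sec(θ) by the Pythagorean identity.
Integrate the resulting trig expression in θ, then back-substitute tan(θ) = w/3, sec(θ) = sqrt(w**2 + 9)/3 (absorbing any constant into C).

w/(9*sqrt(w**2 + 9)) + C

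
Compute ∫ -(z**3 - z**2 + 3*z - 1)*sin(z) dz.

z**3*cos(z) - 3*z**2*sin(z) - z**2*cos(z) + 2*z*sin(z) - 3*z*cos(z) + 3*sin(z) + cos(z) + C

Use integration by parts with u = z**3 - z**2 + 3*z - 1, dv = -sin(z) dz, so v = cos(z).
Apply parts 3 times (tabular method): alternate signs, differentiate u down to 0, integrate dv up.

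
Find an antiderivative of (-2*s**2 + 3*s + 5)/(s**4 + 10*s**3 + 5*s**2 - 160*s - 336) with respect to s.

Factor the denominator: (s - 4)*(s + 3)*(s + 4)*(s + 7).
Partial-fraction decomposition: 19/(22*(s + 7)) - 13/(8*(s + 4)) + 11/(14*(s + 3)) - 15/(616*(s - 4)).
Integrate each term: A/(s−a) contributes A·log|s−a|.

-15*log(s - 4)/616 + 11*log(s + 3)/14 - 13*log(s + 4)/8 + 19*log(s + 7)/22 + C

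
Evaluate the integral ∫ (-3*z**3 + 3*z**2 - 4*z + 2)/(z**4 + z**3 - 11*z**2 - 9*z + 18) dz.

-16*log(z - 3)/15 + log(z - 1)/12 + 46*log(z + 2)/15 - 61*log(z + 3)/12 + C

Factor the denominator: (z - 3)*(z - 1)*(z + 2)*(z + 3).
Partial-fraction decomposition: -61/(12*(z + 3)) + 46/(15*(z + 2)) + 1/(12*(z - 1)) - 16/(15*(z - 3)).
Integrate each term: A/(z−a) contributes A·log|z−a|.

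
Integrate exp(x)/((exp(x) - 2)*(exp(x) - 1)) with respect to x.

log(exp(x) - 2) - log(exp(x) - 1) + C

Let u = e^x, du = e^x dx.
The integral becomes ∫ du/((u-1)(u-2)); decompose into partial fractions.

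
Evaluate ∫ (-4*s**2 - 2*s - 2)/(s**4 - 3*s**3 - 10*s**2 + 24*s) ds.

Factor the denominator: s*(s - 4)*(s - 2)*(s + 3).
Partial-fraction decomposition: 32/(105*(s + 3)) + 11/(10*(s - 2)) - 37/(28*(s - 4)) - 1/(12*s).
Integrate each term: A/(s−a) contributes A·log|s−a|.

-log(s)/12 - 37*log(s - 4)/28 + 11*log(s - 2)/10 + 32*log(s + 3)/105 + C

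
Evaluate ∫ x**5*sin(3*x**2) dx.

-x**4*cos(3*x**2)/6 + x**2*sin(3*x**2)/9 + cos(3*x**2)/27 + C

Let u = x², du = 2x dx; rewrite as (1/2)∫ u^2·sin(3u) du.
Now integrate by parts 2 times.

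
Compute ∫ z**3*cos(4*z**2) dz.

Let u = z², du = 2z dz; rewrite as (1/2)∫ u^1·cos(4u) du.
Now integrate by parts 1 time.

z**2*sin(4*z**2)/8 + cos(4*z**2)/32 + C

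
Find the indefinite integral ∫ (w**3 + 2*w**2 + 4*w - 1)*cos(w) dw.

Use integration by parts with u = w**3 + 2*w**2 + 4*w - 1, dv = cos(w) dw, so v = sin(w).
Apply parts 3 times (tabular method): alternate signs, differentiate u down to 0, integrate dv up.

w**3*sin(w) + 2*w**2*sin(w) + 3*w**2*cos(w) - 2*w*sin(w) + 4*w*cos(w) - 5*sin(w) - 2*cos(w) + C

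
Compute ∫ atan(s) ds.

Use integration by parts with u = arctan(s), dv = ds.
Then du = 1/(s**2 + 1) ds.

s*atan(s) - log(s**2 + 1)/2 + C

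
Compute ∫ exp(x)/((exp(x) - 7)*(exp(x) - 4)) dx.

Let u = e^x, du = e^x dx.
The integral becomes ∫ du/((u-4)(u-7)); decompose into partial fractions.

log(exp(x) - 7)/3 - log(exp(x) - 4)/3 + C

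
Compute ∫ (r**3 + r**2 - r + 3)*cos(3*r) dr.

Use integration by parts with u = r**3 + r**2 - r + 3, dv = cos(3*r) dr, so v = sin(3*r)/3.
Apply parts 3 times (tabular method): alternate signs, differentiate u down to 0, integrate dv up.

r**3*sin(3*r)/3 + r**2*sin(3*r)/3 + r**2*cos(3*r)/3 - 5*r*sin(3*r)/9 + 2*r*cos(3*r)/9 + 25*sin(3*r)/27 - 5*cos(3*r)/27 + C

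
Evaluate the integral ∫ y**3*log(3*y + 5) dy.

y**4*log(3*y + 5)/4 - y**4/16 + 5*y**3/36 - 25*y**2/72 + 125*y/108 - 625*log(3*y + 5)/324 + C

Use integration by parts with u = log(3*y + 5), dv = y**3 dy.
Then du = 3/(3*y + 5) dy and v = y**4/4.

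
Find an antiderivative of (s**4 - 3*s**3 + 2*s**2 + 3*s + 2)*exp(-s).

Use integration by parts with u = s**4 - 3*s**3 + 2*s**2 + 3*s + 2, dv = exp(-s) ds, so v = -exp(-s).
Apply parts 4 times (tabular method): alternate signs, differentiate u down to 0, integrate dv up.

(-s**4 - s**3 - 5*s**2 - 13*s - 15)*exp(-s) + C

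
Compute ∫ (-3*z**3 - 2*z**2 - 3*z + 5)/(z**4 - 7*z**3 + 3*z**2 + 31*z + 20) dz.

Factor the denominator: (z - 5)*(z - 4)*(z + 1)**2.
Partial-fraction decomposition: -47/(300*(z + 1)) + 3/(10*(z + 1)**2) + 231/(25*(z - 4)) - 145/(12*(z - 5)).
Integrate each term; A/(z−a) gives A·log|z−a|; A/(z−a)² gives −A/(z−a).

-145*log(z - 5)/12 + 231*log(z - 4)/25 - 47*log(z + 1)/300 - 3/(10*z + 10) + C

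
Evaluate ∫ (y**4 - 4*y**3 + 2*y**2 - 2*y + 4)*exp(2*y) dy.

Use integration by parts with u = y**4 - 4*y**3 + 2*y**2 - 2*y + 4, dv = exp(2*y) dy, so v = exp(2*y)/2.
Apply parts 4 times (tabular method): alternate signs, differentiate u down to 0, integrate dv up.

(2*y**4 - 12*y**3 + 22*y**2 - 26*y + 21)*exp(2*y)/4 + C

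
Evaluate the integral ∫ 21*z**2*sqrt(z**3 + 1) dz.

Let u = z**3 + 1, so du = (3*z**2) dz.
Rewriting, the integral becomes 7·∫ √u du = 7·(2/3)u^(3/2).
Substituting back, u = z**3 + 1.

14*(z**3 + 1)**(3/2)/3 + C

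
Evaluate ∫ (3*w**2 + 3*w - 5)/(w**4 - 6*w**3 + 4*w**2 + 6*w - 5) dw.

85*log(w - 5)/96 - 35*log(w - 1)/32 + 5*log(w + 1)/24 + 1/(8*w - 8) + C

Factor the denominator: (w - 5)*(w - 1)**2*(w + 1).
Partial-fraction decomposition: 5/(24*(w + 1)) - 35/(32*(w - 1)) - 1/(8*(w - 1)**2) + 85/(96*(w - 5)).
Integrate each term; A/(w−a) gives A·log|w−a|; A/(w−a)² gives −A/(w−a).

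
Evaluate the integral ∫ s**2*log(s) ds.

s**3*log(s)/3 - s**3/9 + C

Use integration by parts with u = log(s), dv = s**2 ds.
Then du = 1/s ds and v = s**3/3.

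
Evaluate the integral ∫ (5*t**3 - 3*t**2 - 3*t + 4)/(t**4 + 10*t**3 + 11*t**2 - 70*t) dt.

Factor the denominator: t*(t - 2)*(t + 5)*(t + 7).
Partial-fraction decomposition: 1837/(126*(t + 7)) - 681/(70*(t + 5)) + 13/(63*(t - 2)) - 2/(35*t).
Integrate each term: A/(t−a) contributes A·log|t−a|.

-2*log(t)/35 + 13*log(t - 2)/63 - 681*log(t + 5)/70 + 1837*log(t + 7)/126 + C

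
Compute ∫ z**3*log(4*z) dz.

Use integration by parts with u = log(4*z), dv = z**3 dz.
Then du = 1/z dz and v = z**4/4.

z**4*(log(z) + 2*log(2))/4 - z**4/16 + C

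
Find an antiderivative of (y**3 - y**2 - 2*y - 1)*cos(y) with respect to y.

Use integration by parts with u = y**3 - y**2 - 2*y - 1, dv = cos(y) dy, so v = sin(y).
Apply parts 3 times (tabular method): alternate signs, differentiate u down to 0, integrate dv up.

y**3*sin(y) - y**2*sin(y) + 3*y**2*cos(y) - 8*y*sin(y) - 2*y*cos(y) + sin(y) - 8*cos(y) + C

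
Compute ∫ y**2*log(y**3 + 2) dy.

y**3*log(y**3 + 2)/3 - y**3/3 + 2*log(y**3 + 2)/3 + C

Let u = y**3 + 2, so du = (3*y**2) dy.
The integral becomes (1/3)·∫ log(u) du; integrate by parts with u′=log(u), dv′=du.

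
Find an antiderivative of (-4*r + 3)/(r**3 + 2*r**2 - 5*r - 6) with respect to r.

Factor the denominator: (r - 2)*(r + 1)*(r + 3).
Partial-fraction decomposition: 3/(2*(r + 3)) - 7/(6*(r + 1)) - 1/(3*(r - 2)).
Integrate each term: A/(r−a) contributes A·log|r−a|.

-log(r - 2)/3 - 7*log(r + 1)/6 + 3*log(r + 3)/2 + C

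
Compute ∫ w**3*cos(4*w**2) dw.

Let u = w², du = 2w dw; rewrite as (1/2)∫ u^1·cos(4u) du.
Now integrate by parts 1 time.

w**2*sin(4*w**2)/8 + cos(4*w**2)/32 + C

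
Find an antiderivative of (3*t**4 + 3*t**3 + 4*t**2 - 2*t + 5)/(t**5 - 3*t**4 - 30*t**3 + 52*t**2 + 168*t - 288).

4673*log(t - 6)/1440 - 8137*log(t - 2)/7200 - 209*log(t + 3)/225 + 653*log(t + 4)/360 + 89/(120*t - 240) + C

Factor the denominator: (t - 6)*(t - 2)**2*(t + 3)*(t + 4).
Partial-fraction decomposition: 653/(360*(t + 4)) - 209/(225*(t + 3)) - 8137/(7200*(t - 2)) - 89/(120*(t - 2)**2) + 4673/(1440*(t - 6)).
Integrate each term; A/(t−a) gives A·log|t−a|; A/(t−a)² gives −A/(t−a).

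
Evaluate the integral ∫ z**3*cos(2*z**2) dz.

z**2*sin(2*z**2)/4 + cos(2*z**2)/8 + C

Let u = z², du = 2z dz; rewrite as (1/2)∫ u^1·cos(2u) du.
Now integrate by parts 1 time.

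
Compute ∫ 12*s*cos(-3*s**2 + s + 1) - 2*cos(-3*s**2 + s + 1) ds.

Let u = 3*s**2 - s - 1, so du = (6*s - 1) ds.
Rewriting, the integral becomes 2·∫ cos(u) du = 2·sin(u).
Substituting back, u = 3*s**2 - s - 1.

-2*sin(-3*s**2 + s + 1) + C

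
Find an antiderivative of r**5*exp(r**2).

Let u = r², du = 2r dr; rewrite as (1/2)∫ u^2·exp(1u) du.
Now integrate by parts 2 times.

(r**4 - 2*r**2 + 2)*exp(r**2)/2 + C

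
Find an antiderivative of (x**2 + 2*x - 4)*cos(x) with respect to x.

Use integration by parts with u = x**2 + 2*x - 4, dv = cos(x) dx, so v = sin(x).
Apply parts 2 times (tabular method): alternate signs, differentiate u down to 0, integrate dv up.

x**2*sin(x) + 2*x*sin(x) + 2*x*cos(x) - 6*sin(x) + 2*cos(x) + C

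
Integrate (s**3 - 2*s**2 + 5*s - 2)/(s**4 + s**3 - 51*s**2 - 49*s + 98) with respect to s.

139*log(s - 7)/378 - log(s - 1)/72 - 28*log(s + 2)/135 + 239*log(s + 7)/280 + C

Factor the denominator: (s - 7)*(s - 1)*(s + 2)*(s + 7).
Partial-fraction decomposition: 239/(280*(s + 7)) - 28/(135*(s + 2)) - 1/(72*(s - 1)) + 139/(378*(s - 7)).
Integrate each term: A/(s−a) contributes A·log|s−a|.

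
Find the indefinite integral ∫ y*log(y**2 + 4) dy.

y**2*log(y**2 + 4)/2 - y**2/2 + 2*log(y**2 + 4) + C

Let u = y**2 + 4, so du = (2*y) dy.
The integral becomes (1/2)·∫ log(u) du; integrate by parts with u′=log(u), dv′=du.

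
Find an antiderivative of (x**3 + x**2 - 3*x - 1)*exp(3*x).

Use integration by parts with u = x**3 + x**2 - 3*x - 1, dv = exp(3*x) dx, so v = exp(3*x)/3.
Apply parts 3 times (tabular method): alternate signs, differentiate u down to 0, integrate dv up.

(x**3 - 3*x)*exp(3*x)/3 + C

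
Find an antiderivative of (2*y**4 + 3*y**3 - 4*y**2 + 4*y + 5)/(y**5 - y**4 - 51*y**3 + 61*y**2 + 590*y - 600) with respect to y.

96697*log(y - 5)/78408 + log(y - 1)/56 - 49*log(y + 4)/162 + 1781*log(y + 6)/1694 - 775/(198*y - 990) + C

Factor the denominator: (y - 5)**2*(y - 1)*(y + 4)*(y + 6).
Partial-fraction decomposition: 1781/(1694*(y + 6)) - 49/(162*(y + 4)) + 1/(56*(y - 1)) + 96697/(78408*(y - 5)) + 775/(198*(y - 5)**2).
Integrate each term; A/(y−a) gives A·log|y−a|; A/(y−a)² gives −A/(y−a).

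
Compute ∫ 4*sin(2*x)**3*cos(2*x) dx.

sin(2*x)**4/2 + C

Let u = sin(2*x), so du = (2*cos(2*x)) dx.
Rewriting, the integral becomes 2·∫ u^3 du = 2·u^4/4.
Substituting back, u = sin(2*x).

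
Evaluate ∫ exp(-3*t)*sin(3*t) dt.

-exp(-3*t)*sin(3*t)/6 - exp(-3*t)*cos(3*t)/6 + C

Let I denote the integral. Integrate by parts with u = sin(3*t), dv = exp(-3*t) dt, so v = -exp(-3*t)/3: I = -exp(-3*t)*sin(3*t)/3 + ∫ exp(-3*t)*cos(3*t) dt.
Apply parts again with u = cos(3*t), dv = exp(-3*t) dt: ∫ exp(-3*t)*cos(3*t) dt = -exp(-3*t)*cos(3*t)/3 − I. Substituting back brings back I: I = -exp(-3*t)*sin(3*t)/3 - exp(-3*t)*cos(3*t)/3 − I.
Solving for I: (1 + 1)·I equals the remaining terms, so I = (1/2)·(-exp(-3*t)*sin(3*t)/3 - exp(-3*t)*cos(3*t)/3).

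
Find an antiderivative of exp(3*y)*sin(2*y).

Let I denote the integral. Integrate by parts with u = sin(2*y), dv = exp(3*y) dy, so v = exp(3*y)/3: I = exp(3*y)*sin(2*y)/3 − (2/3)·∫ exp(3*y)*cos(2*y) dy.
Apply parts again with u = cos(2*y), dv = exp(3*y) dy: ∫ exp(3*y)*cos(2*y) dy = exp(3*y)*cos(2*y)/3 + (2/3)·I. Substituting back brings back I: I = exp(3*y)*sin(2*y)/3 - 2*exp(3*y)*cos(2*y)/9 − (4/9)·I.
Solving for I: (1 + 4/9)·I equals the remaining terms, so I = (9/13)·(exp(3*y)*sin(2*y)/3 - 2*exp(3*y)*cos(2*y)/9).

3*exp(3*y)*sin(2*y)/13 - 2*exp(3*y)*cos(2*y)/13 + C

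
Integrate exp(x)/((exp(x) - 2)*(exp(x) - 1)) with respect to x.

log(exp(x) - 2) - log(exp(x) - 1) + C

Let u = e^x, du = e^x dx.
The integral becomes ∫ du/((u-1)(u-2)); decompose into partial fractions.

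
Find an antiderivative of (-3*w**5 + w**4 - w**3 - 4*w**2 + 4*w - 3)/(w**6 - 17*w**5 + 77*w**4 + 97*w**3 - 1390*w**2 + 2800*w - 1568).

64973*log(w - 7)/18150 - 977*log(w - 4)/144 + 33*log(w - 2)/100 - log(w - 1)/90 - 1103*log(w + 4)/9680 + 8089/(165*w - 1155) + C

Factor the denominator: (w - 7)**2*(w - 4)*(w - 2)*(w - 1)*(w + 4).
Partial-fraction decomposition: -1103/(9680*(w + 4)) - 1/(90*(w - 1)) + 33/(100*(w - 2)) - 977/(144*(w - 4)) + 64973/(18150*(w - 7)) - 8089/(165*(w - 7)**2).
Integrate each term; A/(w−a) gives A·log|w−a|; A/(w−a)² gives −A/(w−a).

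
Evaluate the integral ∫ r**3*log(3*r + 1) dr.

r**4*log(3*r + 1)/4 - r**4/16 + r**3/36 - r**2/72 + r/108 - log(3*r + 1)/324 + C

Use integration by parts with u = log(3*r + 1), dv = r**3 dr.
Then du = 3/(3*r + 1) dr and v = r**4/4.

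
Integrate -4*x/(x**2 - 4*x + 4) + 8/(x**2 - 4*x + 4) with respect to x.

Let u = x**2 - 4*x + 4, so du = (2*x - 4) dx.
Rewriting, the integral becomes -2·∫ 1/u du = -2·log(u).
Substituting back, u = x**2 - 4*x + 4.

-2*log(x**2 - 4*x + 4) + C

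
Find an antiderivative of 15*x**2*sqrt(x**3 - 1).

Let u = x**3 - 1, so du = (3*x**2) dx.
Rewriting, the integral becomes 5·∫ √u du = 5·(2/3)u^(3/2).
Substituting back, u = x**3 - 1.

10*(x**3 - 1)**(3/2)/3 + C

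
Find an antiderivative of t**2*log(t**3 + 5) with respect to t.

t**3*log(t**3 + 5)/3 - t**3/3 + 5*log(t**3 + 5)/3 + C

Let u = t**3 + 5, so du = (3*t**2) dt.
The integral becomes (1/3)·∫ log(u) du; integrate by parts with u′=log(u), dv′=du.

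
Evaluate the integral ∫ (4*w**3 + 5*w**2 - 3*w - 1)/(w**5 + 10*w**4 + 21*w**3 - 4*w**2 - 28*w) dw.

Factor the denominator: w*(w - 1)*(w + 2)**2*(w + 7).
Partial-fraction decomposition: -1107/(1400*(w + 7)) + 617/(900*(w + 2)) - 7/(30*(w + 2)**2) + 5/(72*(w - 1)) + 1/(28*w).
Integrate each term; A/(w−a) gives A·log|w−a|; A/(w−a)² gives −A/(w−a).

log(w)/28 + 5*log(w - 1)/72 + 617*log(w + 2)/900 - 1107*log(w + 7)/1400 + 7/(30*w + 60) + C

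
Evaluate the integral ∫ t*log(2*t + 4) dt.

t**2*log(2*t + 4)/2 - t**2/4 + t - 2*log(t + 2) + C

Use integration by parts with u = log(2*t + 4), dv = t dt.
Then du = 2/(2*t + 4) dt and v = t**2/2.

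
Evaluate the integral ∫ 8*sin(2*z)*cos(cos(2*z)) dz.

Let u = cos(2*z), so du = (-2*sin(2*z)) dz.
Rewriting, the integral becomes -4·∫ cos(u) du = -4·sin(u).
Substituting back, u = cos(2*z).

-4*sin(cos(2*z)) + C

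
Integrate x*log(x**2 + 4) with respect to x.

x**2*log(x**2 + 4)/2 - x**2/2 + 2*log(x**2 + 4) + C

Let u = x**2 + 4, so du = (2*x) dx.
The integral becomes (1/2)·∫ log(u) du; integrate by parts with u′=log(u), dv′=du.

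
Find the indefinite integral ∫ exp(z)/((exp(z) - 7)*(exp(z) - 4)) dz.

log(exp(z) - 7)/3 - log(exp(z) - 4)/3 + C

Let u = e^z, du = e^z dz.
The integral becomes ∫ du/((u-7)(u-4)); decompose into partial fractions.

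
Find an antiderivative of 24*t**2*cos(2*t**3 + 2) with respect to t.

Let u = 2*t**3 + 2, so du = (6*t**2) dt.
Rewriting, the integral becomes 4·∫ cos(u) du = 4·sin(u).
Substituting back, u = 2*t**3 + 2.

4*sin(2*t**3 + 2) + C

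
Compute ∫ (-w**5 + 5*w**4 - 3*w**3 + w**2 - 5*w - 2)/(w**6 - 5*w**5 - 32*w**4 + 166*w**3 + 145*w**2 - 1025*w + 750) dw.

Factor the denominator: (w - 5)**2*(w - 2)*(w - 1)*(w + 3)*(w + 5).
Partial-fraction decomposition: -6673/(8400*(w + 5)) + 751/(2560*(w + 3)) + 5/(384*(w - 1)) + 16/(315*(w - 2)) - 64831/(115200*(w - 5)) - 377/(960*(w - 5)**2).
Integrate each term; A/(w−a) gives A·log|w−a|; A/(w−a)² gives −A/(w−a).

-64831*log(w - 5)/115200 + 16*log(w - 2)/315 + 5*log(w - 1)/384 + 751*log(w + 3)/2560 - 6673*log(w + 5)/8400 + 377/(960*w - 4800) + C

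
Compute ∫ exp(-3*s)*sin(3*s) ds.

Let I denote the integral. Integrate by parts with u = sin(3*s), dv = exp(-3*s) ds, so v = -exp(-3*s)/3: I = -exp(-3*s)*sin(3*s)/3 + ∫ exp(-3*s)*cos(3*s) ds.
Apply parts again with u = cos(3*s), dv = exp(-3*s) ds: ∫ exp(-3*s)*cos(3*s) ds = -exp(-3*s)*cos(3*s)/3 − I. Substituting back brings back I: I = -exp(-3*s)*sin(3*s)/3 - exp(-3*s)*cos(3*s)/3 − I.
Solving for I: (1 + 1)·I equals the remaining terms, so I = (1/2)·(-exp(-3*s)*sin(3*s)/3 - exp(-3*s)*cos(3*s)/3).

-exp(-3*s)*sin(3*s)/6 - exp(-3*s)*cos(3*s)/6 + C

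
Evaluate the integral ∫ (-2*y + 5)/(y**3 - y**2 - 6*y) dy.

-5*log(y)/6 - log(y - 3)/15 + 9*log(y + 2)/10 + C

Factor the denominator: y*(y - 3)*(y + 2).
Partial-fraction decomposition: 9/(10*(y + 2)) - 1/(15*(y - 3)) - 5/(6*y).
Integrate each term: A/(y−a) contributes A·log|y−a|.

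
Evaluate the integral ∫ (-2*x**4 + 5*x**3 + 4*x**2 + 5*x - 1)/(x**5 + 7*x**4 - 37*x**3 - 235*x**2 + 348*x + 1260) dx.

Factor the denominator: (x - 5)*(x - 3)*(x + 2)*(x + 6)*(x + 7).
Partial-fraction decomposition: -2119/(200*(x + 7)) + 3559/(396*(x + 6)) - 67/(700*(x + 2)) - 23/(900*(x - 3)) - 167/(616*(x - 5)).
Integrate each term: A/(x−a) contributes A·log|x−a|.

-167*log(x - 5)/616 - 23*log(x - 3)/900 - 67*log(x + 2)/700 + 3559*log(x + 6)/396 - 2119*log(x + 7)/200 + C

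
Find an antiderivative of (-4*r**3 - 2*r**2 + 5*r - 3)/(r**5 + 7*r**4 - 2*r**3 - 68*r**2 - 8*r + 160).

-911*log(r - 2)/4704 + 11*log(r + 2)/96 - 67*log(r + 4)/24 + 422*log(r + 5)/147 + 11/(56*r - 112) + C

Factor the denominator: (r - 2)**2*(r + 2)*(r + 4)*(r + 5).
Partial-fraction decomposition: 422/(147*(r + 5)) - 67/(24*(r + 4)) + 11/(96*(r + 2)) - 911/(4704*(r - 2)) - 11/(56*(r - 2)**2).
Integrate each term; A/(r−a) gives A·log|r−a|; A/(r−a)² gives −A/(r−a).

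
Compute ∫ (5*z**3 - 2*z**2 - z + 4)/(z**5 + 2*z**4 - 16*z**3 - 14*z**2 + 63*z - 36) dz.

59*log(z - 3)/84 - 103*log(z - 1)/400 + 73*log(z + 3)/48 - 344*log(z + 4)/175 + 3/(20*z - 20) + C

Factor the denominator: (z - 3)*(z - 1)**2*(z + 3)*(z + 4).
Partial-fraction decomposition: -344/(175*(z + 4)) + 73/(48*(z + 3)) - 103/(400*(z - 1)) - 3/(20*(z - 1)**2) + 59/(84*(z - 3)).
Integrate each term; A/(z−a) gives A·log|z−a|; A/(z−a)² gives −A/(z−a).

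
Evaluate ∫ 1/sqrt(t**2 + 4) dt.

log(t + sqrt(t**2 + 4)) + C

Substitute t = 2·tan(θ), so dt = 2·sec(θ)^2 dθ and the radical becomes sqrt(t**2 + 4) = 2·sec(θ) by the Pythagorean identity.
Integrate the resulting trig expression in θ, then back-substitute tan(θ) = t/2, sec(θ) = sqrt(t**2 + 4)/2 (absorbing any constant into C).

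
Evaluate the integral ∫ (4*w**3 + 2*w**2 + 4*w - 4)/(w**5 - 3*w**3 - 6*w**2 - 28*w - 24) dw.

67*log(w - 3)/130 + log(w + 1)/2 - 9*log(w + 2)/10 - 3*log(w**2 + 4)/52 + 15*atan(w/2)/26 + C

Factor the denominator: (w - 3)*(w + 1)*(w + 2)*(w**2 + 4).
Partial-fraction decomposition: -3*(w - 10)/(26*(w**2 + 4)) - 9/(10*(w + 2)) + 1/(2*(w + 1)) + 67/(130*(w - 3)).
Integrate each term; A/(w−a) gives A·log|w−a|; the (Bw+D)/(w²+p²) term gives a log and an atan.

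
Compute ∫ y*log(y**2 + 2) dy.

y**2*log(y**2 + 2)/2 - y**2/2 + log(y**2 + 2) + C

Let u = y**2 + 2, so du = (2*y) dy.
The integral becomes (1/2)·∫ log(u) du; integrate by parts with u′=log(u), dv′=du.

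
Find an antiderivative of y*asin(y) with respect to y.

Use integration by parts with u = arcsin(y), dv = y dy.
Then du = 1/sqrt(-y**2 + 1) dy.

y**2*asin(y)/2 + y*sqrt(-y**2 + 1)/4 - asin(y)/4 + C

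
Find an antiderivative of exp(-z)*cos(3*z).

3*exp(-z)*sin(3*z)/10 - exp(-z)*cos(3*z)/10 + C

Let I denote the integral. Integrate by parts with u = cos(3*z), dv = exp(-z) dz, so v = -exp(-z): I = -exp(-z)*cos(3*z) − 3·∫ exp(-z)*sin(3*z) dz.
Apply parts again with u = sin(3*z), dv = exp(-z) dz: ∫ exp(-z)*sin(3*z) dz = -exp(-z)*sin(3*z) + 3·I. Substituting back brings back I: I = 3*exp(-z)*sin(3*z) - exp(-z)*cos(3*z) − 9·I.
Solving for I: (1 + 9)·I equals the remaining terms, so I = (1/10)·(3*exp(-z)*sin(3*z) - exp(-z)*cos(3*z)).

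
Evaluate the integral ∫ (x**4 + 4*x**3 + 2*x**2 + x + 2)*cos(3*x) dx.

x**4*sin(3*x)/3 + 4*x**3*sin(3*x)/3 + 4*x**3*cos(3*x)/9 + 2*x**2*sin(3*x)/9 + 4*x**2*cos(3*x)/3 - 5*x*sin(3*x)/9 + 4*x*cos(3*x)/27 + 50*sin(3*x)/81 - 5*cos(3*x)/27 + C

Use integration by parts with u = x**4 + 4*x**3 + 2*x**2 + x + 2, dv = cos(3*x) dx, so v = sin(3*x)/3.
Apply parts 4 times (tabular method): alternate signs, differentiate u down to 0, integrate dv up.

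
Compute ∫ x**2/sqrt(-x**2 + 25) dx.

-x*sqrt(-x**2 + 25)/2 + 25*asin(x/5)/2 + C

Substitute x = 5·sin(θ), so dx = 5·cos(θ) dθ and the radical becomes sqrt(-x**2 + 25) = 5·cos(θ) by the Pythagorean identity.
Integrate the resulting trig expression in θ, then back-substitute θ = asin(x/5), sin(θ) = x/5, cos(θ) = sqrt(-x**2 + 25)/5 (absorbing any constant into C).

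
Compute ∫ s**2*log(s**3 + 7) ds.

Let u = s**3 + 7, so du = (3*s**2) ds.
The integral becomes (1/3)·∫ log(u) du; integrate by parts with u′=log(u), dv′=du.

s**3*log(s**3 + 7)/3 - s**3/3 + 7*log(s**3 + 7)/3 + C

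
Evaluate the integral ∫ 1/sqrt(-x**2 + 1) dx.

asin(x) + C

Substitute x = sin(θ), so dx = cos(θ) dθ and the radical becomes sqrt(-x**2 + 1) = cos(θ) by the Pythagorean identity.
Integrate the resulting trig expression in θ, then back-substitute θ = asin(x), sin(θ) = x, cos(θ) = sqrt(-x**2 + 1) (absorbing any constant into C).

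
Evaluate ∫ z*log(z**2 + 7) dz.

Let u = z**2 + 7, so du = (2*z) dz.
The integral becomes (1/2)·∫ log(u) du; integrate by parts with u′=log(u), dv′=du.

z**2*log(z**2 + 7)/2 - z**2/2 + 7*log(z**2 + 7)/2 + C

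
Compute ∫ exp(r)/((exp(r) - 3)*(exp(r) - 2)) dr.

log(exp(r) - 3) - log(exp(r) - 2) + C

Let u = e^r, du = e^r dr.
The integral becomes ∫ du/((u-2)(u-3)); decompose into partial fractions.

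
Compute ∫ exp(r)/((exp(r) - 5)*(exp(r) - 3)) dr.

Let u = e^r, du = e^r dr.
The integral becomes ∫ du/((u-3)(u-5)); decompose into partial fractions.

log(exp(r) - 5)/2 - log(exp(r) - 3)/2 + C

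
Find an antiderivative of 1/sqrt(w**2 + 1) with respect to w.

log(w + sqrt(w**2 + 1)) + C

Substitute w = tan(θ), so dw = sec(θ)^2 dθ and the radical becomes sqrt(w**2 + 1) = sec(θ) by the Pythagorean identity.
Integrate the resulting trig expression in θ, then back-substitute tan(θ) = w, sec(θ) = sqrt(w**2 + 1) (absorbing any constant into C).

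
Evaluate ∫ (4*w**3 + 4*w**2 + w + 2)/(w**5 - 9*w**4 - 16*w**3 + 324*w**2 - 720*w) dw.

-log(w)/360 + 127*log(w - 6)/18 - 607*log(w - 5)/55 + 163*log(w - 4)/40 - 181*log(w + 6)/1980 + C

Factor the denominator: w*(w - 6)*(w - 5)*(w - 4)*(w + 6).
Partial-fraction decomposition: -181/(1980*(w + 6)) + 163/(40*(w - 4)) - 607/(55*(w - 5)) + 127/(18*(w - 6)) - 1/(360*w).
Integrate each term: A/(w−a) contributes A·log|w−a|.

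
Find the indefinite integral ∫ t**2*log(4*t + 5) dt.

Use integration by parts with u = log(4*t + 5), dv = t**2 dt.
Then du = 4/(4*t + 5) dt and v = t**3/3.

t**3*log(4*t + 5)/3 - t**3/9 + 5*t**2/24 - 25*t/48 + 125*log(4*t + 5)/192 + C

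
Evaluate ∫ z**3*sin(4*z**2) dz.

-z**2*cos(4*z**2)/8 + sin(4*z**2)/32 + C

Let u = z², du = 2z dz; rewrite as (1/2)∫ u^1·sin(4u) du.
Now integrate by parts 1 time.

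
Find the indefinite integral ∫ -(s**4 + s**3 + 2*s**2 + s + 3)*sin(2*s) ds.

Use integration by parts with u = s**4 + s**3 + 2*s**2 + s + 3, dv = -sin(2*s) ds, so v = cos(2*s)/2.
Apply parts 4 times (tabular method): alternate signs, differentiate u down to 0, integrate dv up.

s**4*cos(2*s)/2 - s**3*sin(2*s) + s**3*cos(2*s)/2 - 3*s**2*sin(2*s)/4 - s**2*cos(2*s)/2 + s*sin(2*s)/2 - s*cos(2*s)/4 + sin(2*s)/8 + 7*cos(2*s)/4 + C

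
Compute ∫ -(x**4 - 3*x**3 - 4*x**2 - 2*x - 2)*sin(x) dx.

Use integration by parts with u = x**4 - 3*x**3 - 4*x**2 - 2*x - 2, dv = -sin(x) dx, so v = cos(x).
Apply parts 4 times (tabular method): alternate signs, differentiate u down to 0, integrate dv up.

x**4*cos(x) - 4*x**3*sin(x) - 3*x**3*cos(x) + 9*x**2*sin(x) - 16*x**2*cos(x) + 32*x*sin(x) + 16*x*cos(x) - 16*sin(x) + 30*cos(x) + C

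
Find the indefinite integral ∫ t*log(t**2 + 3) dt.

Let u = t**2 + 3, so du = (2*t) dt.
The integral becomes (1/2)·∫ log(u) du; integrate by parts with u′=log(u), dv′=du.

t**2*log(t**2 + 3)/2 - t**2/2 + 3*log(t**2 + 3)/2 + C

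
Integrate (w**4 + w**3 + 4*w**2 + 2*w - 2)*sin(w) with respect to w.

-w**4*cos(w) + 4*w**3*sin(w) - w**3*cos(w) + 3*w**2*sin(w) + 8*w**2*cos(w) - 16*w*sin(w) + 4*w*cos(w) - 4*sin(w) - 14*cos(w) + C

Use integration by parts with u = w**4 + w**3 + 4*w**2 + 2*w - 2, dv = sin(w) dw, so v = -cos(w).
Apply parts 4 times (tabular method): alternate signs, differentiate u down to 0, integrate dv up.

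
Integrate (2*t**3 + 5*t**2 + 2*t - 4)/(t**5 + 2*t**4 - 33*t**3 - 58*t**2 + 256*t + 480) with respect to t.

1538*log(t - 4)/11907 - log(t + 2)/27 + 19*log(t + 3)/98 - 139*log(t + 5)/486 - 106/(189*t - 756) + C

Factor the denominator: (t - 4)**2*(t + 2)*(t + 3)*(t + 5).
Partial-fraction decomposition: -139/(486*(t + 5)) + 19/(98*(t + 3)) - 1/(27*(t + 2)) + 1538/(11907*(t - 4)) + 106/(189*(t - 4)**2).
Integrate each term; A/(t−a) gives A·log|t−a|; A/(t−a)² gives −A/(t−a).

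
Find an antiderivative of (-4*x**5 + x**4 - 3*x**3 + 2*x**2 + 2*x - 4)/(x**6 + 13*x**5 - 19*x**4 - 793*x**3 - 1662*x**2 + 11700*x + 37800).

Factor the denominator: (x - 6)*(x - 5)*(x + 5)*(x + 6)**2*(x + 7).
Partial-fraction decomposition: -35369/(156*(x + 7)) + 352471/(2178*(x + 6)) - 8276/(33*(x + 6)**2) + 3384/(55*(x + 5)) + 6097/(7260*(x - 5)) - 3797/(2574*(x - 6)).
Integrate each term; A/(x−a) gives A·log|x−a|; A/(x−a)² gives −A/(x−a).

-3797*log(x - 6)/2574 + 6097*log(x - 5)/7260 + 3384*log(x + 5)/55 + 352471*log(x + 6)/2178 - 35369*log(x + 7)/156 + 8276/(33*x + 198) + C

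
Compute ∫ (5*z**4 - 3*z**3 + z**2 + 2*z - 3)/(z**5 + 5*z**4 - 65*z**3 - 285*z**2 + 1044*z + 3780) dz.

Factor the denominator: (z - 6)*(z - 5)*(z + 3)*(z + 6)*(z + 7).
Partial-fraction decomposition: 6533/(312*(z + 7)) - 2383/(132*(z + 6)) + 9/(16*(z + 3)) - 1391/(528*(z - 5)) + 653/(156*(z - 6)).
Integrate each term: A/(z−a) contributes A·log|z−a|.

653*log(z - 6)/156 - 1391*log(z - 5)/528 + 9*log(z + 3)/16 - 2383*log(z + 6)/132 + 6533*log(z + 7)/312 + C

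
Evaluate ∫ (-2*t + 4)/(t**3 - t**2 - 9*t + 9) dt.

Factor the denominator: (t - 3)*(t - 1)*(t + 3).
Partial-fraction decomposition: 5/(12*(t + 3)) - 1/(4*(t - 1)) - 1/(6*(t - 3)).
Integrate each term: A/(t−a) contributes A·log|t−a|.

-log(t - 3)/6 - log(t - 1)/4 + 5*log(t + 3)/12 + C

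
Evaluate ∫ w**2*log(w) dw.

Use integration by parts with u = log(w), dv = w**2 dw.
Then du = 1/w dw and v = w**3/3.

w**3*log(w)/3 - w**3/9 + C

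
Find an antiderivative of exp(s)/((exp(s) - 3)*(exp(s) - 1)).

log(exp(s) - 3)/2 - log(exp(s) - 1)/2 + C

Let u = e^s, du = e^s ds.
The integral becomes ∫ du/((u-3)(u-1)); decompose into partial fractions.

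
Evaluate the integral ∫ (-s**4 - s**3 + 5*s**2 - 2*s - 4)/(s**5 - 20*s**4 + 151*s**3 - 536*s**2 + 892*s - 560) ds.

Factor the denominator: (s - 7)*(s - 5)*(s - 4)*(s - 2)**2.
Partial-fraction decomposition: 32/(25*(s - 2)) + 2/(5*(s - 2)**2) - 21/(s - 4) + 71/(2*(s - 5)) - 839/(50*(s - 7)).
Integrate each term; A/(s−a) gives A·log|s−a|; A/(s−a)² gives −A/(s−a).

-839*log(s - 7)/50 + 71*log(s - 5)/2 - 21*log(s - 4) + 32*log(s - 2)/25 - 2/(5*s - 10) + C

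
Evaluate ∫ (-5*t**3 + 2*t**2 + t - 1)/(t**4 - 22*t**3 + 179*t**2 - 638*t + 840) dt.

Factor the denominator: (t - 7)*(t - 6)*(t - 5)*(t - 4).
Partial-fraction decomposition: 95/(2*(t - 4)) - 571/(2*(t - 5)) + 1003/(2*(t - 6)) - 537/(2*(t - 7)).
Integrate each term: A/(t−a) contributes A·log|t−a|.

-537*log(t - 7)/2 + 1003*log(t - 6)/2 - 571*log(t - 5)/2 + 95*log(t - 4)/2 + C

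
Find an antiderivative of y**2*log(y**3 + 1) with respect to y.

y**3*log(y**3 + 1)/3 - y**3/3 + log(y**3 + 1)/3 + C

Let u = y**3 + 1, so du = (3*y**2) dy.
The integral becomes (1/3)·∫ log(u) du; integrate by parts with u′=log(u), dv′=du.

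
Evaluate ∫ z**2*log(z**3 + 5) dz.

z**3*log(z**3 + 5)/3 - z**3/3 + 5*log(z**3 + 5)/3 + C

Let u = z**3 + 5, so du = (3*z**2) dz.
The integral becomes (1/3)·∫ log(u) du; integrate by parts with u′=log(u), dv′=du.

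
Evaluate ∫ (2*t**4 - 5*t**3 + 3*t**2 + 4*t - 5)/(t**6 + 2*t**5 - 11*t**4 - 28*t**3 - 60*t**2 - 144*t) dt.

5*log(t)/144 + 251*log(t - 4)/3920 - 21053*log(t + 3)/74529 + 621*log(t**2 + 4)/6760 - 771*atan(t/2)/6760 - 307/(273*t + 819) + C

Factor the denominator: t*(t - 4)*(t + 3)**2*(t**2 + 4).
Partial-fraction decomposition: 3*(207*t - 257)/(3380*(t**2 + 4)) - 21053/(74529*(t + 3)) + 307/(273*(t + 3)**2) + 251/(3920*(t - 4)) + 5/(144*t).
Integrate each term; A/(t−a) gives A·log|t−a|; the (Bt+D)/(t²+p²) term gives a log and an atan.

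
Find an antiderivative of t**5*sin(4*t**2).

-t**4*cos(4*t**2)/8 + t**2*sin(4*t**2)/16 + cos(4*t**2)/64 + C

Let u = t², du = 2t dt; rewrite as (1/2)∫ u^2·sin(4u) du.
Now integrate by parts 2 times.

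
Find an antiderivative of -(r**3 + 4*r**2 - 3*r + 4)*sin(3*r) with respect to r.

r**3*cos(3*r)/3 - r**2*sin(3*r)/3 + 4*r**2*cos(3*r)/3 - 8*r*sin(3*r)/9 - 11*r*cos(3*r)/9 + 11*sin(3*r)/27 + 28*cos(3*r)/27 + C

Use integration by parts with u = r**3 + 4*r**2 - 3*r + 4, dv = -sin(3*r) dr, so v = cos(3*r)/3.
Apply parts 3 times (tabular method): alternate signs, differentiate u down to 0, integrate dv up.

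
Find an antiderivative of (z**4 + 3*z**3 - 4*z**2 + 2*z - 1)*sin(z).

Use integration by parts with u = z**4 + 3*z**3 - 4*z**2 + 2*z - 1, dv = sin(z) dz, so v = -cos(z).
Apply parts 4 times (tabular method): alternate signs, differentiate u down to 0, integrate dv up.

-z**4*cos(z) + 4*z**3*sin(z) - 3*z**3*cos(z) + 9*z**2*sin(z) + 16*z**2*cos(z) - 32*z*sin(z) + 16*z*cos(z) - 16*sin(z) - 31*cos(z) + C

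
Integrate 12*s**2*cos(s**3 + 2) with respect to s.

4*sin(s**3 + 2) + C

Let u = s**3 + 2, so du = (3*s**2) ds.
Rewriting, the integral becomes 4·∫ cos(u) du = 4·sin(u).
Substituting back, u = s**3 + 2.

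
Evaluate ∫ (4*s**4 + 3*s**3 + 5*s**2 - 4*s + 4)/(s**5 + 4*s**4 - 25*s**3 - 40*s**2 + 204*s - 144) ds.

221*log(s - 3)/63 - 13*log(s - 2)/6 + 6*log(s - 1)/35 - 233*log(s + 4)/105 + 593*log(s + 6)/126 + C

Factor the denominator: (s - 3)*(s - 2)*(s - 1)*(s + 4)*(s + 6).
Partial-fraction decomposition: 593/(126*(s + 6)) - 233/(105*(s + 4)) + 6/(35*(s - 1)) - 13/(6*(s - 2)) + 221/(63*(s - 3)).
Integrate each term: A/(s−a) contributes A·log|s−a|.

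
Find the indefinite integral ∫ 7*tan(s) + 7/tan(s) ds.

Let u = tan(s), so du = (tan(s)**2 + 1) ds.
Rewriting, the integral becomes 7·∫ 1/u du = 7·log(u).
Substituting back, u = tan(s).

7*log(tan(s)) + C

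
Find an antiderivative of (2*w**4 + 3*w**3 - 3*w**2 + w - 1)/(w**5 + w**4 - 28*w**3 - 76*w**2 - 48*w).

Factor the denominator: w*(w - 6)*(w + 1)*(w + 2)*(w + 4).
Partial-fraction decomposition: 89/(80*(w + 4)) + 7/(32*(w + 2)) - 2/(7*(w + 1)) + 3137/(3360*(w - 6)) + 1/(48*w).
Integrate each term: A/(w−a) contributes A·log|w−a|.

log(w)/48 + 3137*log(w - 6)/3360 - 2*log(w + 1)/7 + 7*log(w + 2)/32 + 89*log(w + 4)/80 + C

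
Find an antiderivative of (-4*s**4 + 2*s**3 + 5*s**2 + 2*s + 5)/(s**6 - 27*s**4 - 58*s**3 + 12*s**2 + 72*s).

Factor the denominator: s*(s - 6)*(s - 1)*(s + 2)**2*(s + 3).
Partial-fraction decomposition: 167/(54*(s + 3)) - 3275/(1152*(s + 2)) + 59/(48*(s + 2)**2) - 1/(18*(s - 1)) - 911/(3456*(s - 6)) + 5/(72*s).
Integrate each term; A/(s−a) gives A·log|s−a|; A/(s−a)² gives −A/(s−a).

5*log(s)/72 - 911*log(s - 6)/3456 - log(s - 1)/18 - 3275*log(s + 2)/1152 + 167*log(s + 3)/54 - 59/(48*s + 96) + C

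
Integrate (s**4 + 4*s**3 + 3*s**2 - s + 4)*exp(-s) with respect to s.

Use integration by parts with u = s**4 + 4*s**3 + 3*s**2 - s + 4, dv = exp(-s) ds, so v = -exp(-s).
Apply parts 4 times (tabular method): alternate signs, differentiate u down to 0, integrate dv up.

(-s**4 - 8*s**3 - 27*s**2 - 53*s - 57)*exp(-s) + C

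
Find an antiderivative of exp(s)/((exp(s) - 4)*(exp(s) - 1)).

log(exp(s) - 4)/3 - log(exp(s) - 1)/3 + C

Let u = e^s, du = e^s ds.
The integral becomes ∫ du/((u-4)(u-1)); decompose into partial fractions.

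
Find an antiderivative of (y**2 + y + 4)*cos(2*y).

Use integration by parts with u = y**2 + y + 4, dv = cos(2*y) dy, so v = sin(2*y)/2.
Apply parts 2 times (tabular method): alternate signs, differentiate u down to 0, integrate dv up.

y**2*sin(2*y)/2 + y*sin(2*y)/2 + y*cos(2*y)/2 + 7*sin(2*y)/4 + cos(2*y)/4 + C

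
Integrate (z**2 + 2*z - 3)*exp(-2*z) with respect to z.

Use integration by parts with u = z**2 + 2*z - 3, dv = exp(-2*z) dz, so v = -exp(-2*z)/2.
Apply parts 2 times (tabular method): alternate signs, differentiate u down to 0, integrate dv up.

(-2*z**2 - 6*z + 3)*exp(-2*z)/4 + C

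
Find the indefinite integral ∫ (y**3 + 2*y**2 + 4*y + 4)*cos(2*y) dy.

y**3*sin(2*y)/2 + y**2*sin(2*y) + 3*y**2*cos(2*y)/4 + 5*y*sin(2*y)/4 + y*cos(2*y) + 3*sin(2*y)/2 + 5*cos(2*y)/8 + C

Use integration by parts with u = y**3 + 2*y**2 + 4*y + 4, dv = cos(2*y) dy, so v = sin(2*y)/2.
Apply parts 3 times (tabular method): alternate signs, differentiate u down to 0, integrate dv up.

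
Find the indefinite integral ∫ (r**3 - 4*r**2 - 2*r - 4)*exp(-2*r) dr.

(-4*r**3 + 10*r**2 + 18*r + 25)*exp(-2*r)/8 + C

Use integration by parts with u = r**3 - 4*r**2 - 2*r - 4, dv = exp(-2*r) dr, so v = -exp(-2*r)/2.
Apply parts 3 times (tabular method): alternate signs, differentiate u down to 0, integrate dv up.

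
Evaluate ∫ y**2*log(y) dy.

y**3*log(y)/3 - y**3/9 + C

Use integration by parts with u = log(y), dv = y**2 dy.
Then du = 1/y dy and v = y**3/3.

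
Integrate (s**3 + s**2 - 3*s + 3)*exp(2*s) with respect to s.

Use integration by parts with u = s**3 + s**2 - 3*s + 3, dv = exp(2*s) ds, so v = exp(2*s)/2.
Apply parts 3 times (tabular method): alternate signs, differentiate u down to 0, integrate dv up.

(4*s**3 - 2*s**2 - 10*s + 17)*exp(2*s)/8 + C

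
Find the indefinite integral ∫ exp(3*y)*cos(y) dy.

Let I denote the integral. Integrate by parts with u = cos(y), dv = exp(3*y) dy, so v = exp(3*y)/3: I = exp(3*y)*cos(y)/3 + (1/3)·∫ exp(3*y)*sin(y) dy.
Apply parts again with u = sin(y), dv = exp(3*y) dy: ∫ exp(3*y)*sin(y) dy = exp(3*y)*sin(y)/3 − (1/3)·I. Substituting back brings back I: I = exp(3*y)*sin(y)/9 + exp(3*y)*cos(y)/3 − (1/9)·I.
Solving for I: (1 + 1/9)·I equals the remaining terms, so I = (9/10)·(exp(3*y)*sin(y)/9 + exp(3*y)*cos(y)/3).

exp(3*y)*sin(y)/10 + 3*exp(3*y)*cos(y)/10 + C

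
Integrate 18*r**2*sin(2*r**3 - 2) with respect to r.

-3*cos(2*r**3 - 2) + C

Let u = 2*r**3 - 2, so du = (6*r**2) dr.
Rewriting, the integral becomes 3·∫ sin(u) du = 3·-cos(u).
Substituting back, u = 2*r**3 - 2.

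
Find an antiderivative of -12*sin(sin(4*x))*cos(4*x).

3*cos(sin(4*x)) + C

Let u = sin(4*x), so du = (4*cos(4*x)) dx.
Rewriting, the integral becomes -3·∫ sin(u) du = -3·-cos(u).
Substituting back, u = sin(4*x).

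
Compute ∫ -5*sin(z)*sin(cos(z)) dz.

Let u = cos(z), so du = (-sin(z)) dz.
Rewriting, the integral becomes 5·∫ sin(u) du = 5·-cos(u).
Substituting back, u = cos(z).

-5*cos(cos(z)) + C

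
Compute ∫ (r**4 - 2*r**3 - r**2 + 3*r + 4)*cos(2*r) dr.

r**4*sin(2*r)/2 - r**3*sin(2*r) + r**3*cos(2*r) - 2*r**2*sin(2*r) - 3*r**2*cos(2*r)/2 + 3*r*sin(2*r) - 2*r*cos(2*r) + 3*sin(2*r) + 3*cos(2*r)/2 + C

Use integration by parts with u = r**4 - 2*r**3 - r**2 + 3*r + 4, dv = cos(2*r) dr, so v = sin(2*r)/2.
Apply parts 4 times (tabular method): alternate signs, differentiate u down to 0, integrate dv up.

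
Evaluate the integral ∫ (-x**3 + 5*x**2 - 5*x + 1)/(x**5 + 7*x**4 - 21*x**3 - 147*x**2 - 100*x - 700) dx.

Factor the denominator: (x - 5)*(x + 5)*(x + 7)*(x**2 + 4).
Partial-fraction decomposition: -(12*x - 137)/(1537*(x**2 + 4)) + 26/(53*(x + 7)) - 69/(145*(x + 5)) - 1/(145*(x - 5)).
Integrate each term; A/(x−a) gives A·log|x−a|; the (Bx+D)/(x²+p²) term gives a log and an atan.

-log(x - 5)/145 - 69*log(x + 5)/145 + 26*log(x + 7)/53 - 6*log(x**2 + 4)/1537 + 137*atan(x/2)/3074 + C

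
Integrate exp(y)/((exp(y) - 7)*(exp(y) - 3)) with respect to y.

Let u = e^y, du = e^y dy.
The integral becomes ∫ du/((u-3)(u-7)); decompose into partial fractions.

log(exp(y) - 7)/4 - log(exp(y) - 3)/4 + C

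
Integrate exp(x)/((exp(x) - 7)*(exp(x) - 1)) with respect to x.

Let u = e^x, du = e^x dx.
The integral becomes ∫ du/((u-1)(u-7)); decompose into partial fractions.

log(exp(x) - 7)/6 - log(exp(x) - 1)/6 + C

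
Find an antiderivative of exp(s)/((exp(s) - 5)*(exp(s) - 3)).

Let u = e^s, du = e^s ds.
The integral becomes ∫ du/((u-3)(u-5)); decompose into partial fractions.

log(exp(s) - 5)/2 - log(exp(s) - 3)/2 + C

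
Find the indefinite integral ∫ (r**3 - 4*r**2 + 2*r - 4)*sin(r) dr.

Use integration by parts with u = r**3 - 4*r**2 + 2*r - 4, dv = sin(r) dr, so v = -cos(r).
Apply parts 3 times (tabular method): alternate signs, differentiate u down to 0, integrate dv up.

-r**3*cos(r) + 3*r**2*sin(r) + 4*r**2*cos(r) - 8*r*sin(r) + 4*r*cos(r) - 4*sin(r) - 4*cos(r) + C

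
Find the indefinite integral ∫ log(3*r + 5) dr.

r*log(3*r + 5) - r + 5*log(3*r + 5)/3 + C

Use integration by parts with u = log(3*r + 5), dv = dr.
Then du = 3/(3*r + 5) dr and v = r.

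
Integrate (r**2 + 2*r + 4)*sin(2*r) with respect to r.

Use integration by parts with u = r**2 + 2*r + 4, dv = sin(2*r) dr, so v = -cos(2*r)/2.
Apply parts 2 times (tabular method): alternate signs, differentiate u down to 0, integrate dv up.

-r**2*cos(2*r)/2 + r*sin(2*r)/2 - r*cos(2*r) + sin(2*r)/2 - 7*cos(2*r)/4 + C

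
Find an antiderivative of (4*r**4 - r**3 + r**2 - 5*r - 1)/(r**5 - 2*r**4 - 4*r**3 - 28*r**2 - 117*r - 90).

1187*log(r - 5)/714 - log(r + 1)/6 + 85*log(r + 2)/91 + 347*log(r**2 + 9)/442 + 86*atan(r/3)/663 + C

Factor the denominator: (r - 5)*(r + 1)*(r + 2)*(r**2 + 9).
Partial-fraction decomposition: (347*r + 86)/(221*(r**2 + 9)) + 85/(91*(r + 2)) - 1/(6*(r + 1)) + 1187/(714*(r - 5)).
Integrate each term; A/(r−a) gives A·log|r−a|; the (Br+D)/(r²+p²) term gives a log and an atan.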